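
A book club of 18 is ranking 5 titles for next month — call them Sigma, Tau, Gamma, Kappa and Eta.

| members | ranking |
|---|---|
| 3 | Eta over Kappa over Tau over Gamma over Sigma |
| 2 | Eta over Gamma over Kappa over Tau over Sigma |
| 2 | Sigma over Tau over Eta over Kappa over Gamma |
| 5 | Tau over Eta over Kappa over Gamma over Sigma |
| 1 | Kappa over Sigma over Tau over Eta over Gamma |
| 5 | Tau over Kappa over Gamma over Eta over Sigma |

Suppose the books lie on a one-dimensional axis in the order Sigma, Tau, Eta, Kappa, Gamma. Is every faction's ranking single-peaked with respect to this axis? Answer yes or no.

Axis positions: Sigma=1, Tau=2, Eta=3, Kappa=4, Gamma=5.
Faction 1 (peak Eta at position 3): ranking walks positions 3-4-2-5-1, expanding outward from the peak — single-peaked.
Faction 2: ranking walks positions 3-5-4-2-1; Gamma is ranked above Kappa even though Kappa lies between Gamma and the peak Eta on the axis — preferences dip and rise again. Not single-peaked.
Faction 3 (peak Sigma at position 1): ranking walks positions 1-2-3-4-5, expanding outward from the peak — single-peaked.
Faction 4 (peak Tau at position 2): ranking walks positions 2-3-4-5-1, expanding outward from the peak — single-peaked.
Faction 5: ranking walks positions 4-1-2-3-5; Sigma is ranked above Eta even though Eta lies between Sigma and the peak Kappa on the axis — preferences dip and rise again. Not single-peaked.
Faction 6: ranking walks positions 2-4-5-3-1; Kappa is ranked above Eta even though Eta lies between Kappa and the peak Tau on the axis — preferences dip and rise again. Not single-peaked.
Faction 2 violates single-peakedness, so the profile is not single-peaked on this axis.

no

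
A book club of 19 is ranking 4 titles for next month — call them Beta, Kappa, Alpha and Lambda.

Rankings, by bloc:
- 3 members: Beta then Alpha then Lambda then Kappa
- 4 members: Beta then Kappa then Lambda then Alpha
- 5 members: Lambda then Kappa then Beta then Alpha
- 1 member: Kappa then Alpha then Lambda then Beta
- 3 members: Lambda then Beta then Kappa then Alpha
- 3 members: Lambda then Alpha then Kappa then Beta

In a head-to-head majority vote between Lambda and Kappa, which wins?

Ballots ranking Lambda above Kappa: 3 + 5 + 3 + 3 = 14.
Ballots ranking Kappa above Lambda: 19 − 14 = 5.
Lambda wins the head-to-head 14–5.

Lambda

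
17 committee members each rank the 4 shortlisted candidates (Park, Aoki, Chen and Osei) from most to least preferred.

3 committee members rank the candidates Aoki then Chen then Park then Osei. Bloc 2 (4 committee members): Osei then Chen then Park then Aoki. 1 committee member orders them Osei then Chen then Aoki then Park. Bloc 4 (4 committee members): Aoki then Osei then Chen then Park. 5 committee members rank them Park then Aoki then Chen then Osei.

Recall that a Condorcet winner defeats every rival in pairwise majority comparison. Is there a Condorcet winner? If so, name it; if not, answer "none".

Head-to-head results (17 committee members):
Park vs Aoki: Park preferred on 4+5 = 9 ballots; Park wins 9–8.
Park vs Chen: 5 for Park, 12 for Chen — Chen by 12–5.
Park vs Osei: Park preferred on 3+5 = 8 ballots; Osei wins 9–8.
Aoki vs Chen: Aoki is ranked higher on 3+4+5 = 12 ballots, Chen on 5. Aoki wins 12–5.
Aoki vs Osei: Aoki preferred on 3+4+5 = 12 ballots; Aoki wins 12–5.
Chen vs Osei: Chen preferred on 3+5 = 8 ballots; Osei wins 9–8.
Each candidate drops at least one matchup (Park loses to Chen; Aoki loses to Park; Chen loses to Aoki; Osei loses to Aoki); the cycle Park beats Aoki beats Chen beats Park rules out a Condorcet winner.

none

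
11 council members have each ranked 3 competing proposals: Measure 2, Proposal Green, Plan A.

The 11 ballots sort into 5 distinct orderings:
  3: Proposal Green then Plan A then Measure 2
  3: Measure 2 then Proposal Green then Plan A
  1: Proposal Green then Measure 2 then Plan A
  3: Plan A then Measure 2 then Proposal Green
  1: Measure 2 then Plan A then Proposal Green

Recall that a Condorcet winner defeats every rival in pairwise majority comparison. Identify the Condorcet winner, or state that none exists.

Check each pair by majority over 11 ballots:
Measure 2–Proposal Green: Measure 2 7–4.
Measure 2 vs Plan A: Plan A, 6–5.
Proposal Green vs Plan A: Proposal Green wins 7–4.
Every option loses at least once (Measure 2 loses to Plan A; Proposal Green loses to Measure 2; Plan A loses to Proposal Green). The majority relation contains the cycle Measure 2 → Proposal Green → Plan A → Measure 2, so there is no Condorcet winner.

none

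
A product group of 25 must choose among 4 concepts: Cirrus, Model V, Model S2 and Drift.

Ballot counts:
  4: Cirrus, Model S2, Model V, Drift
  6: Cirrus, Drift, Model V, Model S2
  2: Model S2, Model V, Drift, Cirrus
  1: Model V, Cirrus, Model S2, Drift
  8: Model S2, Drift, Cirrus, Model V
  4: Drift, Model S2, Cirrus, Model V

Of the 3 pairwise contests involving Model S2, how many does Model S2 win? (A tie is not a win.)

3

Model S2 against each rival (25 engineers):
Model S2 vs Cirrus: Model S2 is ranked higher on 2+8+4 = 14 ballots, Cirrus on 11. Model S2 wins 14–11.
Model S2 vs Model V: Model S2 wins 18–7.
Model S2 vs Drift: Model S2 is ranked higher on 4+2+1+8 = 15 ballots, Drift on 10. Model S2 wins 15–10.
Model S2 beats Cirrus, Model V, Drift — 3 pairwise wins.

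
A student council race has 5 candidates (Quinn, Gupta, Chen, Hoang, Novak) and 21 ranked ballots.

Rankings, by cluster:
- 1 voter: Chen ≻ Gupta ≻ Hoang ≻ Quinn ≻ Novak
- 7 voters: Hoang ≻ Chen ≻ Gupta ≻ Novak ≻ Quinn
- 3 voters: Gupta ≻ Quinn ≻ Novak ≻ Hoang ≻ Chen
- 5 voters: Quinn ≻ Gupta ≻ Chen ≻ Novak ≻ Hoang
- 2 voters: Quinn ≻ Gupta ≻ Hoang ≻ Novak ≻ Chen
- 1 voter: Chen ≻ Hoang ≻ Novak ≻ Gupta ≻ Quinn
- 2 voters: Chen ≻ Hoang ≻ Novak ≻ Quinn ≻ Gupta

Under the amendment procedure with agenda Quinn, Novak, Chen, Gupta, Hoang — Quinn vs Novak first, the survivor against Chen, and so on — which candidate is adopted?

Round 1: Quinn vs Novak — 11–10, Quinn advances.
Round 2: Quinn vs Chen — 10–11, Chen advances.
Round 3: Chen vs Gupta — 11–10, Chen advances.
Round 4: Chen vs Hoang — 9–12, Hoang advances.
Hoang survives the agenda.

Hoang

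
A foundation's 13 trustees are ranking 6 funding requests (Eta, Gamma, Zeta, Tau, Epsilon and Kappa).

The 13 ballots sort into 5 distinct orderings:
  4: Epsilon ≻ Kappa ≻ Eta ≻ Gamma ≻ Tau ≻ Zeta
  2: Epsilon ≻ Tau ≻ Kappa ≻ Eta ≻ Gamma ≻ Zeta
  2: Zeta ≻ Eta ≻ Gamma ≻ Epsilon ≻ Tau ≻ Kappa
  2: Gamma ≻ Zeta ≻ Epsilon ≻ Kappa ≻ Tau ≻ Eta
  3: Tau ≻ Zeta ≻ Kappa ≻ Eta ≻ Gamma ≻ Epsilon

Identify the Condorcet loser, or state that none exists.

Head-to-head results (13 reviewers):
Eta vs Gamma: Eta is ranked higher on 4+2+2+3 = 11 ballots, Gamma on 2. Eta wins 11–2.
Eta vs Zeta: Zeta wins 7–6.
Eta vs Tau: Tau wins 7–6.
Eta vs Epsilon: Eta preferred on 2+3 = 5 ballots; Epsilon wins 8–5.
Eta–Kappa: Kappa 11–2.
Gamma vs Zeta: Gamma wins 8–5.
Gamma–Tau: Gamma 8–5.
Gamma vs Epsilon: Gamma, 7–6.
Gamma vs Kappa: Kappa wins 9–4.
Zeta vs Tau: Tau, 9–4.
Zeta vs Epsilon: Zeta, 7–6.
Zeta vs Kappa: Zeta, 7–6.
Tau vs Epsilon: Epsilon wins 10–3.
Tau vs Kappa: Tau wins 7–6.
Epsilon vs Kappa: 4+2+2+2 = 10 for Epsilon, 3 for Kappa — Epsilon by 10–3.
Every project wins at least one matchup (Eta beats Gamma; Gamma beats Zeta; Zeta beats Eta; Tau beats Eta; Epsilon beats Eta; Kappa beats Eta), so there is no Condorcet loser.

none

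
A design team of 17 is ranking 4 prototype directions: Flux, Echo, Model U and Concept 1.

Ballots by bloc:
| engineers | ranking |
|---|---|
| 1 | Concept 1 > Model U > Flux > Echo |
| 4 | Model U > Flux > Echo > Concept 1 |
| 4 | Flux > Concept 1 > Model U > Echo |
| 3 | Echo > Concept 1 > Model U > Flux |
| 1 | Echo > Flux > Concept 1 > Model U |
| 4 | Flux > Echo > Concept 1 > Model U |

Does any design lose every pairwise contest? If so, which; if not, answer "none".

none

Head-to-head results (17 engineers):
Flux vs Echo: Flux, 13–4.
Flux vs Model U: Flux, 9–8.
Flux vs Concept 1: Flux, 13–4.
Echo vs Model U: Model U wins 9–8.
Echo–Concept 1: Echo 12–5.
Model U vs Concept 1: Concept 1, 13–4.
No design is winless: Flux beats Echo; Echo beats Concept 1; Model U beats Echo; Concept 1 beats Model U. There is no Condorcet loser.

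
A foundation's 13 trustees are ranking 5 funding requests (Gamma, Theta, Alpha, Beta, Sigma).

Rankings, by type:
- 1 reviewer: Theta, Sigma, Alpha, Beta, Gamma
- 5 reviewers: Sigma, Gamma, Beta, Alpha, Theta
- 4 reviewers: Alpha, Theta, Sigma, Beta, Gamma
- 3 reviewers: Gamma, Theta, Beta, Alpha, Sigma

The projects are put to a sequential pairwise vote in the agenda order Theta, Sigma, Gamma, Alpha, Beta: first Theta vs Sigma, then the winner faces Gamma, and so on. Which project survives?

Round 1: Theta vs Sigma — 8–5, Theta advances.
Round 2: Theta vs Gamma — 5–8, Gamma advances.
Round 3: Gamma vs Alpha — 8–5, Gamma advances.
Round 4: Gamma vs Beta — 8–5, Gamma advances.
The agenda winner is Gamma.

Gamma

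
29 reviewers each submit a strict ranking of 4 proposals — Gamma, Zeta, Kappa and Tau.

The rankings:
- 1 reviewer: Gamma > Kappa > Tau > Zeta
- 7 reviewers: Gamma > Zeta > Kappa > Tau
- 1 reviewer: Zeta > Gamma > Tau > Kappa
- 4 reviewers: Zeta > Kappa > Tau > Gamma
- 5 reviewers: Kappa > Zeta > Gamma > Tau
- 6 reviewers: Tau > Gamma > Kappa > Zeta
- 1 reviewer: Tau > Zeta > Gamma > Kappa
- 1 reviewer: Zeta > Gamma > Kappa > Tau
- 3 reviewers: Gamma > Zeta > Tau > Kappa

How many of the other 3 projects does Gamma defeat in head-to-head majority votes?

Gamma against each rival (29 reviewers):
Gamma vs Zeta: 17 to 12, Gamma.
Gamma vs Kappa: Gamma preferred on 20 ballots; Gamma wins 20–9.
Gamma vs Tau: 1+7+1+5+1+3 = 18 for Gamma, 11 for Tau — Gamma by 18–11.
Gamma beats Zeta, Kappa, Tau — 3 pairwise wins.

3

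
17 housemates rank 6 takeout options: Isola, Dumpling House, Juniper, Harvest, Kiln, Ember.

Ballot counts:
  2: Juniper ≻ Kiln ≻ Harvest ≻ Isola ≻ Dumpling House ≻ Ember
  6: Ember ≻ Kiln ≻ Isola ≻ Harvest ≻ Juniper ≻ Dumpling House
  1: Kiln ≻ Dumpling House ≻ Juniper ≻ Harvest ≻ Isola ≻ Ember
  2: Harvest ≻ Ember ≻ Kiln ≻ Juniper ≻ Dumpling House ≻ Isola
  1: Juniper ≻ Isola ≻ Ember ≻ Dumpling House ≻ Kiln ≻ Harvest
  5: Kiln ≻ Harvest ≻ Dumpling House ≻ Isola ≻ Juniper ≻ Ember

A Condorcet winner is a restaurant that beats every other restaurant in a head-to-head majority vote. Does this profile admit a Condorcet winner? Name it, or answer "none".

none

Head-to-head results (17 friends):
Isola–Dumpling House: Isola 9–8.
Isola–Juniper: Isola 11–6.
Isola vs Harvest: Harvest wins 10–7.
Isola–Kiln: Kiln 16–1.
Isola vs Ember: Isola, 9–8.
Dumpling House vs Juniper: Juniper, 11–6.
Dumpling House vs Harvest: Harvest, 15–2.
Dumpling House vs Kiln: Kiln wins 16–1.
Dumpling House vs Ember: Ember, 9–8.
Juniper vs Harvest: Harvest, 13–4.
Juniper vs Kiln: Kiln, 14–3.
Juniper vs Ember: Juniper, 9–8.
Harvest vs Kiln: Kiln wins 15–2.
Harvest vs Ember: Harvest, 10–7.
Kiln vs Ember: Ember, 9–8.
Every restaurant loses at least once (Isola loses to Harvest; Dumpling House loses to Isola; Juniper loses to Isola; Harvest loses to Kiln; Kiln loses to Ember; Ember loses to Isola). The majority relation contains the cycle Isola beats Ember beats Kiln beats Isola, so there is no Condorcet winner.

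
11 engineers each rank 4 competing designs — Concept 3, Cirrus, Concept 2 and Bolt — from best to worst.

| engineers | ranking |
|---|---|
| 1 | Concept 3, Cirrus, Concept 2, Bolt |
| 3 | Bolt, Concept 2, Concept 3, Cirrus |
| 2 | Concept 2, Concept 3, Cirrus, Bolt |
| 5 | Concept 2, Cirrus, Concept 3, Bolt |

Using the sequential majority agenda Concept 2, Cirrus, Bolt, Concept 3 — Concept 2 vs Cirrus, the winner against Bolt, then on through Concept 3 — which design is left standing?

Concept 2

Round 1: Concept 2 vs Cirrus — 10–1, Concept 2 advances.
Round 2: Concept 2 vs Bolt — 8–3, Concept 2 advances.
Round 3: Concept 2 vs Concept 3 — 10–1, Concept 2 advances.
Concept 2 survives the agenda.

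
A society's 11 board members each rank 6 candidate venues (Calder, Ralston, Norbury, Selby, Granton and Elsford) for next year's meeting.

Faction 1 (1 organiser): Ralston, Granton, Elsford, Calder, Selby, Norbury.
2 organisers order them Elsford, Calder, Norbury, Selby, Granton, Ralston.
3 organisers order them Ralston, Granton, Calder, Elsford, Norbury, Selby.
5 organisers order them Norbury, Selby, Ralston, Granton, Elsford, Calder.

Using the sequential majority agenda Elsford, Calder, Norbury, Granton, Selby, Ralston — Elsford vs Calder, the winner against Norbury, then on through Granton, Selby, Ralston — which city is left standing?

Selby

Round 1: Elsford vs Calder — 8–3, Elsford advances.
Round 2: Elsford vs Norbury — 6–5, Elsford advances.
Round 3: Elsford vs Granton — 2–9, Granton advances.
Round 4: Granton vs Selby — 4–7, Selby advances.
Round 5: Selby vs Ralston — 7–4, Selby advances.
Selby survives the agenda.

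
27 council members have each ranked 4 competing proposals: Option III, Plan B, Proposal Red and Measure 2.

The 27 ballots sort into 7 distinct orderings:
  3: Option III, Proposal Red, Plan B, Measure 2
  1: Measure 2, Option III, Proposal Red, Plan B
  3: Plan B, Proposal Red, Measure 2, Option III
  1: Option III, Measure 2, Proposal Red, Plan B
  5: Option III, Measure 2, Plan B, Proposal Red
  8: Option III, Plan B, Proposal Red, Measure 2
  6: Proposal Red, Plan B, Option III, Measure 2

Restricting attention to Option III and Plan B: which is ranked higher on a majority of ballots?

Option III

Ballots ranking Option III above Plan B: 3 + 1 + 1 + 5 + 8 = 18.
Ballots ranking Plan B above Option III: 27 − 18 = 9.
Option III wins the head-to-head 18–9.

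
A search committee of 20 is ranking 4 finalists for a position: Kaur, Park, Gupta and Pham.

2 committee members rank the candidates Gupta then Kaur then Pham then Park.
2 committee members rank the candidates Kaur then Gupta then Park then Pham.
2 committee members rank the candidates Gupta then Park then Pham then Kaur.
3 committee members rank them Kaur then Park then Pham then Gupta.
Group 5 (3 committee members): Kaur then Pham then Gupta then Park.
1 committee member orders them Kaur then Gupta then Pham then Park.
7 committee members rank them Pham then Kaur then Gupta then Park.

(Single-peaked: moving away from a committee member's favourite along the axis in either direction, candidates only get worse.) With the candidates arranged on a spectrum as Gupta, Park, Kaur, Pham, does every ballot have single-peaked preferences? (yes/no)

Axis positions: Gupta=1, Park=2, Kaur=3, Pham=4.
Group 1: ranking walks positions 1-3-4-2; Kaur is ranked above Park even though Park lies between Kaur and the peak Gupta on the axis — preferences dip and rise again. Not single-peaked.
Group 2: ranking walks positions 3-1-2-4; Gupta is ranked above Park even though Park lies between Gupta and the peak Kaur on the axis — preferences dip and rise again. Not single-peaked.
Group 3: ranking walks positions 1-2-4-3; Pham is ranked above Kaur even though Kaur lies between Pham and the peak Gupta on the axis — preferences dip and rise again. Not single-peaked.
Group 4 (peak Kaur at position 3): ranking walks positions 3-2-4-1, expanding outward from the peak — single-peaked.
Group 5: ranking walks positions 3-4-1-2; Gupta is ranked above Park even though Park lies between Gupta and the peak Kaur on the axis — preferences dip and rise again. Not single-peaked.
Group 6: ranking walks positions 3-1-4-2; Gupta is ranked above Park even though Park lies between Gupta and the peak Kaur on the axis — preferences dip and rise again. Not single-peaked.
Group 7: ranking walks positions 4-3-1-2; Gupta is ranked above Park even though Park lies between Gupta and the peak Pham on the axis — preferences dip and rise again. Not single-peaked.
Group 1 violates single-peakedness, so the profile is not single-peaked on this axis.

no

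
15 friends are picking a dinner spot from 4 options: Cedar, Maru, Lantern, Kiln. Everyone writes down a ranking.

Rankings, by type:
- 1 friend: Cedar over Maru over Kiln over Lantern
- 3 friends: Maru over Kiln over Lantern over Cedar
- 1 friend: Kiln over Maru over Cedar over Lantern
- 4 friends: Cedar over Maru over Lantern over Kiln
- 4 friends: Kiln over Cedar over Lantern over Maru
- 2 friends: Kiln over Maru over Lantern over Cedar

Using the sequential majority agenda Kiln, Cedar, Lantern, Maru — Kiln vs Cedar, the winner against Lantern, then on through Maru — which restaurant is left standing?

Maru

Round 1: Kiln vs Cedar — 10–5, Kiln advances.
Round 2: Kiln vs Lantern — 11–4, Kiln advances.
Round 3: Kiln vs Maru — 7–8, Maru advances.
The agenda winner is Maru.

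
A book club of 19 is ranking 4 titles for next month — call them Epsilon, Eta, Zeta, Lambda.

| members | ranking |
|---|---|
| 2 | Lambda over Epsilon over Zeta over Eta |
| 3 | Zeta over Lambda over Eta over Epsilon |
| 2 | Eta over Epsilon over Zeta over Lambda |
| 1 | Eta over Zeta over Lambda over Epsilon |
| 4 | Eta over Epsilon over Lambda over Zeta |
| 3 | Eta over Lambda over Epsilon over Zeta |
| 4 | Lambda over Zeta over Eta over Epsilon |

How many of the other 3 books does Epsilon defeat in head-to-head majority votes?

1

Epsilon against each rival (19 members):
Epsilon–Eta: Eta 17–2.
Epsilon vs Zeta: Epsilon is ranked higher on 2+2+4+3 = 11 ballots, Zeta on 8. Epsilon wins 11–8.
Epsilon vs Lambda: Epsilon is ranked higher on 2+4 = 6 ballots, Lambda on 13. Lambda wins 13–6.
Epsilon beats Zeta; loses to Eta, Lambda — 1 pairwise win.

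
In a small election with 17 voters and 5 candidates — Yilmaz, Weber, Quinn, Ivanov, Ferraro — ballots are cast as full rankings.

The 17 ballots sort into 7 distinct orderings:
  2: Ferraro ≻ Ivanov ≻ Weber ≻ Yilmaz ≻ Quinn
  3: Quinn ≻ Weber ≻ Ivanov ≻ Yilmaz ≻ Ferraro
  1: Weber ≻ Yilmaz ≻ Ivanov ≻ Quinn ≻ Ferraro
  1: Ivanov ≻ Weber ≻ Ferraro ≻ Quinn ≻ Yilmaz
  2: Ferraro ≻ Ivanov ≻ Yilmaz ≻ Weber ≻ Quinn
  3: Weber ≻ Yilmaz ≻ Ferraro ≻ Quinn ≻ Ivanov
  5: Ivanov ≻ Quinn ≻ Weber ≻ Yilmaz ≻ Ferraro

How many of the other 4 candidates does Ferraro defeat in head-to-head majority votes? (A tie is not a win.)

Ferraro against each rival (17 voters):
Ferraro vs Yilmaz: Yilmaz, 12–5.
Ferraro vs Weber: Weber, 13–4.
Ferraro vs Quinn: 8 to 9, Quinn.
Ferraro vs Ivanov: 2+2+3 = 7 for Ferraro, 10 for Ivanov — Ivanov by 10–7.
Ferraro beats no one; loses to Yilmaz, Weber, Quinn, Ivanov — 0 pairwise wins.

0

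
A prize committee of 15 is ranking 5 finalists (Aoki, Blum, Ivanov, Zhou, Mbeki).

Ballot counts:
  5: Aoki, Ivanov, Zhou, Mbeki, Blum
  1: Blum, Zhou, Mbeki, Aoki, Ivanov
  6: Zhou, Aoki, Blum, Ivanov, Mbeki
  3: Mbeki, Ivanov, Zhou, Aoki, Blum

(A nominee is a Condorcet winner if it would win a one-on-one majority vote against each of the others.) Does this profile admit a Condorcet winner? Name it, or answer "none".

none

Pairwise majorities:
Aoki–Blum: Aoki 14–1.
Aoki vs Ivanov: Aoki is ranked higher on 5+1+6 = 12 ballots, Ivanov on 3. Aoki wins 12–3.
Aoki vs Zhou: Zhou, 10–5.
Aoki vs Mbeki: Aoki is ranked higher on 5+6 = 11 ballots, Mbeki on 4. Aoki wins 11–4.
Blum vs Ivanov: Blum is ranked higher on 1+6 = 7 ballots, Ivanov on 8. Ivanov wins 8–7.
Blum vs Zhou: 1 to 14, Zhou.
Blum vs Mbeki: Mbeki, 8–7.
Ivanov vs Zhou: 8 to 7, Ivanov.
Ivanov vs Mbeki: Ivanov wins 11–4.
Zhou vs Mbeki: Zhou is ranked higher on 5+1+6 = 12 ballots, Mbeki on 3. Zhou wins 12–3.
No nominee is unbeaten: Aoki loses to Zhou; Blum loses to Aoki; Ivanov loses to Aoki; Zhou loses to Ivanov; Mbeki loses to Aoki. In particular Aoki → Ivanov → Zhou → Aoki is a majority cycle — no Condorcet winner exists.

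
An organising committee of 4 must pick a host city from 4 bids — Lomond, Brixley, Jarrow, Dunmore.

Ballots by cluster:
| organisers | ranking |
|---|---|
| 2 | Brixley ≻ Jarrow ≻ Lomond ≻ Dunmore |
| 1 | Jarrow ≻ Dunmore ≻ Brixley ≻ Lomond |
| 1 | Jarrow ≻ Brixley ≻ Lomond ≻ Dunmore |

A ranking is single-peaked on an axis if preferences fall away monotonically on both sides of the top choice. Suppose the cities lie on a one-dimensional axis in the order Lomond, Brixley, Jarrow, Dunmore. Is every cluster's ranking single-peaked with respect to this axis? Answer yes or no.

Axis positions: Lomond=1, Brixley=2, Jarrow=3, Dunmore=4.
Cluster 1 (peak Brixley at position 2): ranking walks positions 2-3-1-4, expanding outward from the peak — single-peaked.
Cluster 2 (peak Jarrow at position 3): ranking walks positions 3-4-2-1, expanding outward from the peak — single-peaked.
Cluster 3 (peak Jarrow at position 3): ranking walks positions 3-2-1-4, expanding outward from the peak — single-peaked.
Every ranking is single-peaked on this axis.

yes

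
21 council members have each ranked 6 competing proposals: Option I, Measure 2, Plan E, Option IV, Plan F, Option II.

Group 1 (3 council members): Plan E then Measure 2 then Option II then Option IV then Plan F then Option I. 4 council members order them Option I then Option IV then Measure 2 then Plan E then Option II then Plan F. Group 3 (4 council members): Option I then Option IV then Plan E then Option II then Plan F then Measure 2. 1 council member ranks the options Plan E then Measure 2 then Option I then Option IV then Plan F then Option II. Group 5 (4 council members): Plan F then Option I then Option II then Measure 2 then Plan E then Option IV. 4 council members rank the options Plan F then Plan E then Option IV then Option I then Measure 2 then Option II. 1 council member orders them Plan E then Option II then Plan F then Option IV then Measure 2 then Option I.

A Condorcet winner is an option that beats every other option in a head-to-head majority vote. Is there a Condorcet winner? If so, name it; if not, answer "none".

none

Check each pair by majority over 21 ballots:
Option I vs Measure 2: Option I, 16–5.
Option I vs Plan E: Option I wins 12–9.
Option I vs Option IV: Option I wins 13–8.
Option I–Plan F: Plan F 12–9.
Option I–Option II: Option I 17–4.
Measure 2 vs Plan E: Plan E, 13–8.
Measure 2 vs Option IV: Option IV wins 13–8.
Measure 2 vs Plan F: Plan F wins 13–8.
Measure 2 vs Option II: Measure 2 wins 12–9.
Plan E vs Option IV: Plan E wins 13–8.
Plan E vs Plan F: Plan E wins 13–8.
Plan E vs Option II: Plan E, 17–4.
Option IV vs Plan F: Option IV, 12–9.
Option IV vs Option II: Option IV, 13–8.
Plan F vs Option II: Option II, 12–9.
Each option drops at least one matchup (Option I loses to Plan F; Measure 2 loses to Option I; Plan E loses to Option I; Option IV loses to Option I; Plan F loses to Plan E; Option II loses to Option I); the cycle Option I → Plan E → Plan F → Option I rules out a Condorcet winner.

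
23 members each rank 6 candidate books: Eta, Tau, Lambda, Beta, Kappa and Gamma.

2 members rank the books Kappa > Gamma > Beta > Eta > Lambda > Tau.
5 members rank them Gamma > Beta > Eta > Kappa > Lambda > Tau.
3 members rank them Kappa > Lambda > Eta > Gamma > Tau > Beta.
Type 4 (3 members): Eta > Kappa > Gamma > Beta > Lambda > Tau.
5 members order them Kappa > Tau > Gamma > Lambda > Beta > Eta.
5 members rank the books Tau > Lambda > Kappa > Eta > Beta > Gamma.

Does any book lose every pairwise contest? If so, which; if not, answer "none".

Pairwise majorities:
Eta–Tau: Eta 13–10.
Eta vs Lambda: Lambda, 13–10.
Eta vs Beta: 3+3+5 = 11 for Eta, 12 for Beta — Beta by 12–11.
Eta vs Kappa: Eta is ranked higher on 5+3 = 8 ballots, Kappa on 15. Kappa wins 15–8.
Eta vs Gamma: Gamma wins 12–11.
Tau vs Lambda: Tau is ranked higher on 5+5 = 10 ballots, Lambda on 13. Lambda wins 13–10.
Tau vs Beta: Tau preferred on 3+5+5 = 13 ballots; Tau wins 13–10.
Tau vs Kappa: Kappa, 18–5.
Tau vs Gamma: 10 to 13, Gamma.
Lambda vs Beta: Lambda wins 13–10.
Lambda vs Kappa: Kappa wins 18–5.
Lambda vs Gamma: Gamma wins 15–8.
Beta vs Kappa: Kappa, 18–5.
Beta vs Gamma: 5 to 18, Gamma.
Kappa–Gamma: Kappa 18–5.
No book is winless: Eta beats Tau; Tau beats Beta; Lambda beats Eta; Beta beats Eta; Kappa beats Eta; Gamma beats Eta. There is no Condorcet loser.

none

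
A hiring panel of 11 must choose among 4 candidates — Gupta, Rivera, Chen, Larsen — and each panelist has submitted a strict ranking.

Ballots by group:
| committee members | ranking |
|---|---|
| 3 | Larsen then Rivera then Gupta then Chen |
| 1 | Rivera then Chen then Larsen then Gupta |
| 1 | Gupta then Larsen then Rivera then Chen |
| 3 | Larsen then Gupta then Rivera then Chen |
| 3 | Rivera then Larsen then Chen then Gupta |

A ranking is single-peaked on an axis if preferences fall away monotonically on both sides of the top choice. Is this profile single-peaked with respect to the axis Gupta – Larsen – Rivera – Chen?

yes

Axis positions: Gupta=1, Larsen=2, Rivera=3, Chen=4.
Group 1 (peak Larsen at position 2): ranking walks positions 2-3-1-4, expanding outward from the peak — single-peaked.
Group 2 (peak Rivera at position 3): ranking walks positions 3-4-2-1, expanding outward from the peak — single-peaked.
Group 3 (peak Gupta at position 1): ranking walks positions 1-2-3-4, expanding outward from the peak — single-peaked.
Group 4 (peak Larsen at position 2): ranking walks positions 2-1-3-4, expanding outward from the peak — single-peaked.
Group 5 (peak Rivera at position 3): ranking walks positions 3-2-4-1, expanding outward from the peak — single-peaked.
Every ranking is single-peaked on this axis.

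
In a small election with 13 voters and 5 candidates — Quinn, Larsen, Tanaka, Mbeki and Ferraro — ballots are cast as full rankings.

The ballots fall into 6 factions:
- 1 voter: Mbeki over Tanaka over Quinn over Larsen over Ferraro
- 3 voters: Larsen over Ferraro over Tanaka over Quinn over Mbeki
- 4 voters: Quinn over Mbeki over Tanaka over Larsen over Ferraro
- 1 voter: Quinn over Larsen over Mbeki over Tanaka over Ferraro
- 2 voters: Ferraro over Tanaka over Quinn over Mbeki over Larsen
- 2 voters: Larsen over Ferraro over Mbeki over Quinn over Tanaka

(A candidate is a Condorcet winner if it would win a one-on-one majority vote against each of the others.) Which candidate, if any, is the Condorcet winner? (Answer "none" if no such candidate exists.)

none

Check each pair by majority over 13 ballots:
Quinn–Larsen: Quinn 8–5.
Quinn vs Tanaka: Quinn preferred on 4+1+2 = 7 ballots; Quinn wins 7–6.
Quinn vs Mbeki: Quinn is ranked higher on 3+4+1+2 = 10 ballots, Mbeki on 3. Quinn wins 10–3.
Quinn–Ferraro: Ferraro 7–6.
Larsen vs Tanaka: 3+1+2 = 6 for Larsen, 7 for Tanaka — Tanaka by 7–6.
Larsen vs Mbeki: Larsen is ranked higher on 3+1+2 = 6 ballots, Mbeki on 7. Mbeki wins 7–6.
Larsen vs Ferraro: Larsen, 11–2.
Tanaka vs Mbeki: Tanaka is ranked higher on 3+2 = 5 ballots, Mbeki on 8. Mbeki wins 8–5.
Tanaka vs Ferraro: Tanaka is ranked higher on 1+4+1 = 6 ballots, Ferraro on 7. Ferraro wins 7–6.
Mbeki vs Ferraro: 1+4+1 = 6 for Mbeki, 7 for Ferraro — Ferraro by 7–6.
Every candidate loses at least once (Quinn loses to Ferraro; Larsen loses to Quinn; Tanaka loses to Quinn; Mbeki loses to Quinn; Ferraro loses to Larsen). The majority relation contains the cycle Quinn → Larsen → Ferraro → Quinn, so there is no Condorcet winner.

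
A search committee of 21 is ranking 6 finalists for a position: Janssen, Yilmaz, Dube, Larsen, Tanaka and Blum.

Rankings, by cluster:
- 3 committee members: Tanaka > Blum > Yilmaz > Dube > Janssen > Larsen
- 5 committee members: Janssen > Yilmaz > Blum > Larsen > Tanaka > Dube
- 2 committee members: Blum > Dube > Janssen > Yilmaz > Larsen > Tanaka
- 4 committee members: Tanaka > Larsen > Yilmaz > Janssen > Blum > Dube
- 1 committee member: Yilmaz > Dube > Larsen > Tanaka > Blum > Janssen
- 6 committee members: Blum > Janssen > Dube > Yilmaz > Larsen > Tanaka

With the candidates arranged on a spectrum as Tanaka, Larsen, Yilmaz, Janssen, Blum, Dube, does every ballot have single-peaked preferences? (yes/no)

no

Axis positions: Tanaka=1, Larsen=2, Yilmaz=3, Janssen=4, Blum=5, Dube=6.
Cluster 1: ranking walks positions 1-5-3-6-4-2; Blum is ranked above Larsen even though Larsen lies between Blum and the peak Tanaka on the axis — preferences dip and rise again. Not single-peaked.
Cluster 2 (peak Janssen at position 4): ranking walks positions 4-3-5-2-1-6, expanding outward from the peak — single-peaked.
Cluster 3 (peak Blum at position 5): ranking walks positions 5-6-4-3-2-1, expanding outward from the peak — single-peaked.
Cluster 4 (peak Tanaka at position 1): ranking walks positions 1-2-3-4-5-6, expanding outward from the peak — single-peaked.
Cluster 5: ranking walks positions 3-6-2-1-5-4; Dube is ranked above Janssen even though Janssen lies between Dube and the peak Yilmaz on the axis — preferences dip and rise again. Not single-peaked.
Cluster 6 (peak Blum at position 5): ranking walks positions 5-4-6-3-2-1, expanding outward from the peak — single-peaked.
Cluster 1 violates single-peakedness, so the profile is not single-peaked on this axis.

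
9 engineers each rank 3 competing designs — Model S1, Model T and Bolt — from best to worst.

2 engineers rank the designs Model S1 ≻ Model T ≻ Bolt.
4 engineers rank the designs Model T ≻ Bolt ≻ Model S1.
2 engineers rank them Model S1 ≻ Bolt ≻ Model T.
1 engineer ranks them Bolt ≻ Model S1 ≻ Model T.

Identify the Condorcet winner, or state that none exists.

Check each pair by majority over 9 ballots:
Model S1 vs Model T: 5 to 4, Model S1.
Model S1 vs Bolt: Model S1 preferred on 2+2 = 4 ballots; Bolt wins 5–4.
Model T vs Bolt: Model T wins 6–3.
Each design drops at least one matchup (Model S1 loses to Bolt; Model T loses to Model S1; Bolt loses to Model T); the cycle Model S1 > Model T > Bolt > Model S1 rules out a Condorcet winner.

none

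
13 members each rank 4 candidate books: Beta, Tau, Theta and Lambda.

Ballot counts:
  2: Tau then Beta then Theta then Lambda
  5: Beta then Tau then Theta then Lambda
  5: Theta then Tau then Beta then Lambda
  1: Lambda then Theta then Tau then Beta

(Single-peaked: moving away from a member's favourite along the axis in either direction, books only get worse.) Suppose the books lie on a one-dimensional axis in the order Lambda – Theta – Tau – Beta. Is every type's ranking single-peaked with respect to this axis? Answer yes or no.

yes

Axis positions: Lambda=1, Theta=2, Tau=3, Beta=4.
Type 1 (peak Tau at position 3): ranking walks positions 3-4-2-1, expanding outward from the peak — single-peaked.
Type 2 (peak Beta at position 4): ranking walks positions 4-3-2-1, expanding outward from the peak — single-peaked.
Type 3 (peak Theta at position 2): ranking walks positions 2-3-4-1, expanding outward from the peak — single-peaked.
Type 4 (peak Lambda at position 1): ranking walks positions 1-2-3-4, expanding outward from the peak — single-peaked.
Every ranking is single-peaked on this axis.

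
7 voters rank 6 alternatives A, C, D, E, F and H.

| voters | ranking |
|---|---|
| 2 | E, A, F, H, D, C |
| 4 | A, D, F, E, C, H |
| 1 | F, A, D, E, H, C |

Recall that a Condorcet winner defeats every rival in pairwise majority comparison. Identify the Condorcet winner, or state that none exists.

Pairwise majorities:
A vs C: 7 to 0, A.
A vs D: A preferred on 2+4+1 = 7 ballots; A wins 7–0.
A vs E: 5 to 2, A.
A vs F: A preferred on 2+4 = 6 ballots; A wins 6–1.
A vs H: A preferred on 2+4+1 = 7 ballots; A wins 7–0.
C vs D: 0 to 7, D.
C vs E: C is ranked higher on 0 ballots, E on 7. E wins 7–0.
C vs F: C is ranked higher on 0 ballots, F on 7. F wins 7–0.
C vs H: C preferred on 4 ballots; C wins 4–3.
D vs E: 4+1 = 5 for D, 2 for E — D by 5–2.
D vs F: 4 to 3, D.
D vs H: 5 to 2, D.
E vs F: 2 for E, 5 for F — F by 5–2.
E vs H: 2+4+1 = 7 for E, 0 for H — E by 7–0.
F vs H: F preferred on 2+4+1 = 7 ballots; F wins 7–0.
A wins every pairwise contest, so A is the Condorcet winner.

A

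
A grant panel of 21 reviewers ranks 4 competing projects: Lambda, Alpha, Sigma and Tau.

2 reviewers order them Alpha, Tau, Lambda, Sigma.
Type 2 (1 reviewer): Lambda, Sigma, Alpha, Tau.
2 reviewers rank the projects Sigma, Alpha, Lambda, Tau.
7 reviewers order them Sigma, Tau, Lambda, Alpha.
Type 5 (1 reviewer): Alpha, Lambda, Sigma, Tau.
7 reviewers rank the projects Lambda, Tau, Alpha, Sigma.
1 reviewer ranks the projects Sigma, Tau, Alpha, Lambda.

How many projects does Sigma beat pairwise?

Sigma against each rival (21 reviewers):
Sigma vs Lambda: Lambda, 11–10.
Sigma–Alpha: Sigma 11–10.
Sigma vs Tau: 1+2+7+1+1 = 12 for Sigma, 9 for Tau — Sigma by 12–9.
Sigma beats Alpha, Tau; loses to Lambda — 2 pairwise wins.

2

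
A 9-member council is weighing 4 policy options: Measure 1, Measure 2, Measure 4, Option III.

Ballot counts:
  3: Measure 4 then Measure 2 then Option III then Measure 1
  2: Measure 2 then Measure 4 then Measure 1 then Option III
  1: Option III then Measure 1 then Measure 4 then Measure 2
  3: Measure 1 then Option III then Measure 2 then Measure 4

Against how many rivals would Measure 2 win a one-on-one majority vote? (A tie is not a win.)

3

Measure 2 against each rival (9 council members):
Measure 2 vs Measure 1: Measure 2 is ranked higher on 3+2 = 5 ballots, Measure 1 on 4. Measure 2 wins 5–4.
Measure 2 vs Measure 4: Measure 2 wins 5–4.
Measure 2 vs Option III: 5 to 4, Measure 2.
Measure 2 beats Measure 1, Measure 4, Option III — 3 pairwise wins.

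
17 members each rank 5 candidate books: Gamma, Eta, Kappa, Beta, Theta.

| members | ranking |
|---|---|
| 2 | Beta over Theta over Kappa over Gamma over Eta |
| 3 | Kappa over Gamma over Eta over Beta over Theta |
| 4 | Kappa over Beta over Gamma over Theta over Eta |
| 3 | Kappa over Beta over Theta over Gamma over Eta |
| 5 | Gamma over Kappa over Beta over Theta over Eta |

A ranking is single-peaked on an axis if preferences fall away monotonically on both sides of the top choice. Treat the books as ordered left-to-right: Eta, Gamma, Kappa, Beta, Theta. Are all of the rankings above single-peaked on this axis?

yes

Axis positions: Eta=1, Gamma=2, Kappa=3, Beta=4, Theta=5.
Bloc 1 (peak Beta at position 4): ranking walks positions 4-5-3-2-1, expanding outward from the peak — single-peaked.
Bloc 2 (peak Kappa at position 3): ranking walks positions 3-2-1-4-5, expanding outward from the peak — single-peaked.
Bloc 3 (peak Kappa at position 3): ranking walks positions 3-4-2-5-1, expanding outward from the peak — single-peaked.
Bloc 4 (peak Kappa at position 3): ranking walks positions 3-4-5-2-1, expanding outward from the peak — single-peaked.
Bloc 5 (peak Gamma at position 2): ranking walks positions 2-3-4-5-1, expanding outward from the peak — single-peaked.
Every ranking is single-peaked on this axis.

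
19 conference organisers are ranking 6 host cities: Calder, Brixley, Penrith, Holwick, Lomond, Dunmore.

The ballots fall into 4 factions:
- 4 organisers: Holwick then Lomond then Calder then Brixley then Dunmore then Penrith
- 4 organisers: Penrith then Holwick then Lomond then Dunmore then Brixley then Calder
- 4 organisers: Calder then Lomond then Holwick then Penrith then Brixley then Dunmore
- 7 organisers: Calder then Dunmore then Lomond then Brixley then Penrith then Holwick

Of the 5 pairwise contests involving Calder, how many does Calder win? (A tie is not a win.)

Calder against each rival (19 organisers):
Calder vs Brixley: Calder preferred on 4+4+7 = 15 ballots; Calder wins 15–4.
Calder vs Penrith: 4+4+7 = 15 for Calder, 4 for Penrith — Calder by 15–4.
Calder vs Holwick: 11 to 8, Calder.
Calder vs Lomond: 4+7 = 11 for Calder, 8 for Lomond — Calder by 11–8.
Calder vs Dunmore: Calder, 15–4.
Calder beats Brixley, Penrith, Holwick, Lomond, Dunmore — 5 pairwise wins.

5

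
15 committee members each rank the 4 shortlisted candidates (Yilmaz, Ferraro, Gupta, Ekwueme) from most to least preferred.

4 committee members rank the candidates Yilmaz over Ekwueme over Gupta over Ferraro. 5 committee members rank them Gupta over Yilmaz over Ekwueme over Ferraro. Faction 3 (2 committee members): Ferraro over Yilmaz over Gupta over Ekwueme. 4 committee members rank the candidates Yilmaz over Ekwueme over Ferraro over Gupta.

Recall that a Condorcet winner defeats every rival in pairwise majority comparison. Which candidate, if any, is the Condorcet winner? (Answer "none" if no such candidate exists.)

Yilmaz

Pairwise majorities:
Yilmaz vs Ferraro: Yilmaz wins 13–2.
Yilmaz vs Gupta: Yilmaz wins 10–5.
Yilmaz vs Ekwueme: Yilmaz wins 15–0.
Ferraro vs Gupta: Gupta wins 9–6.
Ferraro vs Ekwueme: Ekwueme wins 13–2.
Gupta–Ekwueme: Ekwueme 8–7.
Yilmaz beats each of Ferraro, Gupta, Ekwueme — Yilmaz is the Condorcet winner.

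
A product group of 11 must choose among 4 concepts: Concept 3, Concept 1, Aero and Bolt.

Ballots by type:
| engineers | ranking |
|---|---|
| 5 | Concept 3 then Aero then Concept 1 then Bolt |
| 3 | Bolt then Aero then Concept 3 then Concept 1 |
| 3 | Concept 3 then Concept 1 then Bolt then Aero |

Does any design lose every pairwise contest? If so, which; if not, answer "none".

none

Head-to-head results (11 engineers):
Concept 3–Concept 1: Concept 3 11–0.
Concept 3 vs Aero: Concept 3 is ranked higher on 5+3 = 8 ballots, Aero on 3. Concept 3 wins 8–3.
Concept 3 vs Bolt: 8 to 3, Concept 3.
Concept 1 vs Aero: Aero wins 8–3.
Concept 1 vs Bolt: Concept 1 preferred on 5+3 = 8 ballots; Concept 1 wins 8–3.
Aero vs Bolt: 5 for Aero, 6 for Bolt — Bolt by 6–5.
No design is winless: Concept 3 beats Concept 1; Concept 1 beats Bolt; Aero beats Concept 1; Bolt beats Aero. There is no Condorcet loser.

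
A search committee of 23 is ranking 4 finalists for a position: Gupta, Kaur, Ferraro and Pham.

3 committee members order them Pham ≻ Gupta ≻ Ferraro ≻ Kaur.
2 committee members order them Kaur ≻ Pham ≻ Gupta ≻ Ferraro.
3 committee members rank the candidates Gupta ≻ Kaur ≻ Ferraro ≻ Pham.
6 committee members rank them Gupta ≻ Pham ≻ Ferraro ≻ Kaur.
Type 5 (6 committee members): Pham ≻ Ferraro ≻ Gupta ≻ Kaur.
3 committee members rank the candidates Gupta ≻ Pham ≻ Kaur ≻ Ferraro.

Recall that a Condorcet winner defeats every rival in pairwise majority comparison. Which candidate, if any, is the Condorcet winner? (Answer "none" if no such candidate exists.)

Head-to-head results (23 committee members):
Gupta vs Kaur: Gupta, 21–2.
Gupta vs Ferraro: Gupta preferred on 3+2+3+6+3 = 17 ballots; Gupta wins 17–6.
Gupta vs Pham: Gupta wins 12–11.
Kaur vs Ferraro: 8 to 15, Ferraro.
Kaur–Pham: Pham 18–5.
Ferraro–Pham: Pham 20–3.
Only Gupta has no losses; Gupta is the Condorcet winner.

Gupta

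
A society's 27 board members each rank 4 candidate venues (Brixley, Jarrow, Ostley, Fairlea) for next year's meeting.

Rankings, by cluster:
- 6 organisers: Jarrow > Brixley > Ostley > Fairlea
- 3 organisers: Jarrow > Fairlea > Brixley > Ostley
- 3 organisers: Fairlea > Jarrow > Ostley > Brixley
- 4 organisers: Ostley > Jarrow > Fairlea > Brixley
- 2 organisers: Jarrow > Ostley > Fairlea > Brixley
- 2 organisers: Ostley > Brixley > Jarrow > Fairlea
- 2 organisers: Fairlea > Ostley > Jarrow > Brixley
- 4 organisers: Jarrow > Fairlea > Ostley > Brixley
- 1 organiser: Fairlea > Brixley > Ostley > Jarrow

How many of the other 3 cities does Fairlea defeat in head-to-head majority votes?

Fairlea against each rival (27 organisers):
Fairlea–Brixley: Fairlea 19–8.
Fairlea vs Jarrow: Jarrow wins 21–6.
Fairlea vs Ostley: Ostley wins 14–13.
Fairlea beats Brixley; loses to Jarrow, Ostley — 1 pairwise win.

1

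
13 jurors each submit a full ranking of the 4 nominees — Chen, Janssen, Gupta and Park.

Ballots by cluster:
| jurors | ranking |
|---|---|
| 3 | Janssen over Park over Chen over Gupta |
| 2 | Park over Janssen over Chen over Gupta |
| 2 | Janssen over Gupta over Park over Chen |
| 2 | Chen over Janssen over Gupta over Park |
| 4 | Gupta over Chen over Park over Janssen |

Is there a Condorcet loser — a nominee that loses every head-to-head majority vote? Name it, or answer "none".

none

Pairwise majorities:
Chen vs Janssen: 6 to 7, Janssen.
Chen vs Gupta: Chen preferred on 3+2+2 = 7 ballots; Chen wins 7–6.
Chen–Park: Park 7–6.
Janssen vs Gupta: Janssen preferred on 3+2+2+2 = 9 ballots; Janssen wins 9–4.
Janssen–Park: Janssen 7–6.
Gupta–Park: Gupta 8–5.
No nominee is winless: Chen beats Gupta; Janssen beats Chen; Gupta beats Park; Park beats Chen. There is no Condorcet loser.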